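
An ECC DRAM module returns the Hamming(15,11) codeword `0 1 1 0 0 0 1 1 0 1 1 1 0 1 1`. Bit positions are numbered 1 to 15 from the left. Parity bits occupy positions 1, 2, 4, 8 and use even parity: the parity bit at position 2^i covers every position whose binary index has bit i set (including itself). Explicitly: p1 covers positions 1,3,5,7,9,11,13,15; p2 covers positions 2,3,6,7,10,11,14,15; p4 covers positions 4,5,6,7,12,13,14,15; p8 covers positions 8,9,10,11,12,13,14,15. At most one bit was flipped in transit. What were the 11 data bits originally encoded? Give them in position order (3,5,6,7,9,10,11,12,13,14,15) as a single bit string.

10010111011

s1: b1⊕b3⊕b5⊕b7⊕b9⊕b11⊕b13⊕b15 = 0⊕1⊕0⊕1⊕0⊕1⊕0⊕1 = 0
s2: b2⊕b3⊕b6⊕b7⊕b10⊕b11⊕b14⊕b15 = 1⊕1⊕0⊕1⊕1⊕1⊕1⊕1 = 1
s4: b4⊕b5⊕b6⊕b7⊕b12⊕b13⊕b14⊕b15 = 0⊕0⊕0⊕1⊕1⊕0⊕1⊕1 = 0
s8: b8⊕b9⊕b10⊕b11⊕b12⊕b13⊕b14⊕b15 = 1⊕0⊕1⊕1⊕1⊕0⊕1⊕1 = 0
Syndrome (s8...s1) = 0010 → position 2.
Flip bit 2: corrected codeword = 001000110111011
Data bits at positions 3,5,6,7,9,10,11,12,13,14,15: 10010111011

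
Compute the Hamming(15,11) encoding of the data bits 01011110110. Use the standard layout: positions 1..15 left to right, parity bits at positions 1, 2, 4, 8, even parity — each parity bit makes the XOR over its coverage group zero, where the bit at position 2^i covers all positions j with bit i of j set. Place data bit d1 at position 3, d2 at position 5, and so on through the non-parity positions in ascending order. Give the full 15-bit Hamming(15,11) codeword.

100010111110110

Place data bits at non-power-of-two positions: b3=0, b5=1, b6=0, b7=1, b9=1, b10=1, b11=1, b12=0, b13=1, b14=1, b15=0.
p1 = XOR of data positions {3,5,7,9,11,13,15} = 0⊕1⊕1⊕1⊕1⊕1⊕0 = 1
p2 = XOR of data positions {3,6,7,10,11,14,15} = 0⊕0⊕1⊕1⊕1⊕1⊕0 = 0
p4 = XOR of data positions {5,6,7,12,13,14,15} = 1⊕0⊕1⊕0⊕1⊕1⊕0 = 0
p8 = XOR of data positions {9,10,11,12,13,14,15} = 1⊕1⊕1⊕0⊕1⊕1⊕0 = 1
Codeword b1..b15 = 100010111110110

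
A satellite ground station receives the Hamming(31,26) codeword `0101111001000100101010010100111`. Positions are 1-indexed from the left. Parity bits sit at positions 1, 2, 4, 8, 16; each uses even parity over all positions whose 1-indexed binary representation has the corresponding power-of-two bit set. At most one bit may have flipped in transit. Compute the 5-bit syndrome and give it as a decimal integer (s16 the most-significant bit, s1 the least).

s1: b1⊕b3⊕b5⊕b7⊕b9⊕b11⊕b13⊕b15⊕b17⊕b19⊕b21⊕b23⊕b25⊕b27⊕b29⊕b31 = 0⊕0⊕1⊕1⊕0⊕0⊕0⊕0⊕1⊕1⊕1⊕0⊕0⊕0⊕1⊕1 = 1
s2: b2⊕b3⊕b6⊕b7⊕b10⊕b11⊕b14⊕b15⊕b18⊕b19⊕b22⊕b23⊕b26⊕b27⊕b30⊕b31 = 1⊕0⊕1⊕1⊕1⊕0⊕1⊕0⊕0⊕1⊕0⊕0⊕1⊕0⊕1⊕1 = 1
s4: b4⊕b5⊕b6⊕b7⊕b12⊕b13⊕b14⊕b15⊕b20⊕b21⊕b22⊕b23⊕b28⊕b29⊕b30⊕b31 = 1⊕1⊕1⊕1⊕0⊕0⊕1⊕0⊕0⊕1⊕0⊕0⊕0⊕1⊕1⊕1 = 1
s8: b8⊕b9⊕b10⊕b11⊕b12⊕b13⊕b14⊕b15⊕b24⊕b25⊕b26⊕b27⊕b28⊕b29⊕b30⊕b31 = 0⊕0⊕1⊕0⊕0⊕0⊕1⊕0⊕1⊕0⊕1⊕0⊕0⊕1⊕1⊕1 = 1
s16: b16⊕b17⊕b18⊕b19⊕b20⊕b21⊕b22⊕b23⊕b24⊕b25⊕b26⊕b27⊕b28⊕b29⊕b30⊕b31 = 0⊕1⊕0⊕1⊕0⊕1⊕0⊕0⊕1⊕0⊕1⊕0⊕0⊕1⊕1⊕1 = 0
Syndrome (s16...s1) = 01111 → position 15.

15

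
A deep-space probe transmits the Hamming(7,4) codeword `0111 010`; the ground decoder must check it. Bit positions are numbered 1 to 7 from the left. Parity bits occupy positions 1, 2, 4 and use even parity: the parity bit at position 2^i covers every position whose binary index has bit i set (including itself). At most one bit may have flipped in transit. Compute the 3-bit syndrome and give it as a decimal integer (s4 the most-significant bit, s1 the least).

3

s1: b1⊕b3⊕b5⊕b7 = 0⊕1⊕0⊕0 = 1
s2: b2⊕b3⊕b6⊕b7 = 1⊕1⊕1⊕0 = 1
s4: b4⊕b5⊕b6⊕b7 = 1⊕0⊕1⊕0 = 0
Syndrome (s4...s1) = 011 → position 3.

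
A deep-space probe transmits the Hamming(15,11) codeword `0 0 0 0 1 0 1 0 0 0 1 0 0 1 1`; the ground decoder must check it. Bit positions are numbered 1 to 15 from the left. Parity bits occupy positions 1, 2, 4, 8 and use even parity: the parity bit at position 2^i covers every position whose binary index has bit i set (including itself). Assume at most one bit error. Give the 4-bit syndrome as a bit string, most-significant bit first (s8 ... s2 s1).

1000

s1: b1⊕b3⊕b5⊕b7⊕b9⊕b11⊕b13⊕b15 = 0⊕0⊕1⊕1⊕0⊕1⊕0⊕1 = 0
s2: b2⊕b3⊕b6⊕b7⊕b10⊕b11⊕b14⊕b15 = 0⊕0⊕0⊕1⊕0⊕1⊕1⊕1 = 0
s4: b4⊕b5⊕b6⊕b7⊕b12⊕b13⊕b14⊕b15 = 0⊕1⊕0⊕1⊕0⊕0⊕1⊕1 = 0
s8: b8⊕b9⊕b10⊕b11⊕b12⊕b13⊕b14⊕b15 = 0⊕0⊕0⊕1⊕0⊕0⊕1⊕1 = 1
Syndrome (s8...s1) = 1000 → position 8.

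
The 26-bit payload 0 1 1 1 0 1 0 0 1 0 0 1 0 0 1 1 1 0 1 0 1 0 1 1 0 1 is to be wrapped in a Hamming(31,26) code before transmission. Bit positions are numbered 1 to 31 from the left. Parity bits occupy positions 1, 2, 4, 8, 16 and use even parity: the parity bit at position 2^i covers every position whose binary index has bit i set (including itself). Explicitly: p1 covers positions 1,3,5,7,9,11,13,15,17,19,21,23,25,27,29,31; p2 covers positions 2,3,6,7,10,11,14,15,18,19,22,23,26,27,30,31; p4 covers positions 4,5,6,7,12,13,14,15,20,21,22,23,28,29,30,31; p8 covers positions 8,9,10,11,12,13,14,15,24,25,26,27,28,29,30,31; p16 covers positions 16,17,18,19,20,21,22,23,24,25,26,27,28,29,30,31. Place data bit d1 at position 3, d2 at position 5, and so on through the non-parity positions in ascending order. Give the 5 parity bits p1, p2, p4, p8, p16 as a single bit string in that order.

Place data bits at non-power-of-two positions: b3=0, b5=1, b6=1, b7=1, b9=0, b10=1, b11=0, b12=0, b13=1, b14=0, b15=0, b17=1, b18=0, b19=0, b20=1, b21=1, b22=1, b23=0, b24=1, b25=0, b26=1, b27=0, b28=1, b29=1, b30=0, b31=1.
p1 = XOR of data positions {3,5,7,9,11,13,15,17,19,21,23,25,27,29,31} = 0⊕1⊕1⊕0⊕0⊕1⊕0⊕1⊕0⊕1⊕0⊕0⊕0⊕1⊕1 = 1
p2 = XOR of data positions {3,6,7,10,11,14,15,18,19,22,23,26,27,30,31} = 0⊕1⊕1⊕1⊕0⊕0⊕0⊕0⊕0⊕1⊕0⊕1⊕0⊕0⊕1 = 0
p4 = XOR of data positions {5,6,7,12,13,14,15,20,21,22,23,28,29,30,31} = 1⊕1⊕1⊕0⊕1⊕0⊕0⊕1⊕1⊕1⊕0⊕1⊕1⊕0⊕1 = 0
p8 = XOR of data positions {9,10,11,12,13,14,15,24,25,26,27,28,29,30,31} = 0⊕1⊕0⊕0⊕1⊕0⊕0⊕1⊕0⊕1⊕0⊕1⊕1⊕0⊕1 = 1
p16 = XOR of data positions {17,18,19,20,21,22,23,24,25,26,27,28,29,30,31} = 1⊕0⊕0⊕1⊕1⊕1⊕0⊕1⊕0⊕1⊕0⊕1⊕1⊕0⊕1 = 1
Parity bits p1,p2,p4,p8,p16 = 10011

10011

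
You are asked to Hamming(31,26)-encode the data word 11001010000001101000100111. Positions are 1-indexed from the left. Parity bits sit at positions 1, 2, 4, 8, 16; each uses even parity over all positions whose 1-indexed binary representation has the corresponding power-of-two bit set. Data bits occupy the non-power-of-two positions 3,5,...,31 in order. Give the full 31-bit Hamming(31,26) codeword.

1110100010100001001101000100111

Place data bits at non-power-of-two positions: b3=1, b5=1, b6=0, b7=0, b9=1, b10=0, b11=1, b12=0, b13=0, b14=0, b15=0, b17=0, b18=0, b19=1, b20=1, b21=0, b22=1, b23=0, b24=0, b25=0, b26=1, b27=0, b28=0, b29=1, b30=1, b31=1.
p1 = XOR of data positions {3,5,7,9,11,13,15,17,19,21,23,25,27,29,31} = 1⊕1⊕0⊕1⊕1⊕0⊕0⊕0⊕1⊕0⊕0⊕0⊕0⊕1⊕1 = 1
p2 = XOR of data positions {3,6,7,10,11,14,15,18,19,22,23,26,27,30,31} = 1⊕0⊕0⊕0⊕1⊕0⊕0⊕0⊕1⊕1⊕0⊕1⊕0⊕1⊕1 = 1
p4 = XOR of data positions {5,6,7,12,13,14,15,20,21,22,23,28,29,30,31} = 1⊕0⊕0⊕0⊕0⊕0⊕0⊕1⊕0⊕1⊕0⊕0⊕1⊕1⊕1 = 0
p8 = XOR of data positions {9,10,11,12,13,14,15,24,25,26,27,28,29,30,31} = 1⊕0⊕1⊕0⊕0⊕0⊕0⊕0⊕0⊕1⊕0⊕0⊕1⊕1⊕1 = 0
p16 = XOR of data positions {17,18,19,20,21,22,23,24,25,26,27,28,29,30,31} = 0⊕0⊕1⊕1⊕0⊕1⊕0⊕0⊕0⊕1⊕0⊕0⊕1⊕1⊕1 = 1
Codeword b1..b31 = 1110100010100001001101000100111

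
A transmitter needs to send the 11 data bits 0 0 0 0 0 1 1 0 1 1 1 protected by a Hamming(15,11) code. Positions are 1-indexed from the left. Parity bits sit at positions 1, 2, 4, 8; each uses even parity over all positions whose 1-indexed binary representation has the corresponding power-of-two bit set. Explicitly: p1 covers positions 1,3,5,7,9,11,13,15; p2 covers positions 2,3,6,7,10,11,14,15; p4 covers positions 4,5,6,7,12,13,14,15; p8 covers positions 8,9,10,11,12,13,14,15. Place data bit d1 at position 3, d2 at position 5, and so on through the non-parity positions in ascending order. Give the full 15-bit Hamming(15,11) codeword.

100100010110111

Place data bits at non-power-of-two positions: b3=0, b5=0, b6=0, b7=0, b9=0, b10=1, b11=1, b12=0, b13=1, b14=1, b15=1.
p1 = XOR of data positions {3,5,7,9,11,13,15} = 0⊕0⊕0⊕0⊕1⊕1⊕1 = 1
p2 = XOR of data positions {3,6,7,10,11,14,15} = 0⊕0⊕0⊕1⊕1⊕1⊕1 = 0
p4 = XOR of data positions {5,6,7,12,13,14,15} = 0⊕0⊕0⊕0⊕1⊕1⊕1 = 1
p8 = XOR of data positions {9,10,11,12,13,14,15} = 0⊕1⊕1⊕0⊕1⊕1⊕1 = 1
Codeword b1..b15 = 100100010110111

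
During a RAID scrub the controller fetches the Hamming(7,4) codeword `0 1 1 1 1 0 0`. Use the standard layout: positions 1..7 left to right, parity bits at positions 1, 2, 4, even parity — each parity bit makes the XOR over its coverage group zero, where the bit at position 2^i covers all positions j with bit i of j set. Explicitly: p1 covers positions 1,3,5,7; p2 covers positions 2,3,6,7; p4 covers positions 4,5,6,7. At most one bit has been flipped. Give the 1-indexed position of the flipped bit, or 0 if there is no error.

s1: b1⊕b3⊕b5⊕b7 = 0⊕1⊕1⊕0 = 0
s2: b2⊕b3⊕b6⊕b7 = 1⊕1⊕0⊕0 = 0
s4: b4⊕b5⊕b6⊕b7 = 1⊕1⊕0⊕0 = 0
Syndrome (s4...s1) = 000 → position 0 (no error).

0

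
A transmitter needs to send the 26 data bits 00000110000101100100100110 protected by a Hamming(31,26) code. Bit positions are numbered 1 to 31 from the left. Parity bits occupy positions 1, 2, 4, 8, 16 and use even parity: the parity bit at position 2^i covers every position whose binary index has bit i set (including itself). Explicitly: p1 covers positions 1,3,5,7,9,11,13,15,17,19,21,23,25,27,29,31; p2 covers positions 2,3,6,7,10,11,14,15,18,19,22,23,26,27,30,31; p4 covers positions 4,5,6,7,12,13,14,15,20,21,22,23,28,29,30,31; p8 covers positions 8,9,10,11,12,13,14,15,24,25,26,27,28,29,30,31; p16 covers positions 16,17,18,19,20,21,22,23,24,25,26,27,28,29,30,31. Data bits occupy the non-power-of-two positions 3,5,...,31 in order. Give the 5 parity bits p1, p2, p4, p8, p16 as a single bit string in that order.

10011

Place data bits at non-power-of-two positions: b3=0, b5=0, b6=0, b7=0, b9=0, b10=1, b11=1, b12=0, b13=0, b14=0, b15=0, b17=1, b18=0, b19=1, b20=1, b21=0, b22=0, b23=1, b24=0, b25=0, b26=1, b27=0, b28=0, b29=1, b30=1, b31=0.
p1 = XOR of data positions {3,5,7,9,11,13,15,17,19,21,23,25,27,29,31} = 0⊕0⊕0⊕0⊕1⊕0⊕0⊕1⊕1⊕0⊕1⊕0⊕0⊕1⊕0 = 1
p2 = XOR of data positions {3,6,7,10,11,14,15,18,19,22,23,26,27,30,31} = 0⊕0⊕0⊕1⊕1⊕0⊕0⊕0⊕1⊕0⊕1⊕1⊕0⊕1⊕0 = 0
p4 = XOR of data positions {5,6,7,12,13,14,15,20,21,22,23,28,29,30,31} = 0⊕0⊕0⊕0⊕0⊕0⊕0⊕1⊕0⊕0⊕1⊕0⊕1⊕1⊕0 = 0
p8 = XOR of data positions {9,10,11,12,13,14,15,24,25,26,27,28,29,30,31} = 0⊕1⊕1⊕0⊕0⊕0⊕0⊕0⊕0⊕1⊕0⊕0⊕1⊕1⊕0 = 1
p16 = XOR of data positions {17,18,19,20,21,22,23,24,25,26,27,28,29,30,31} = 1⊕0⊕1⊕1⊕0⊕0⊕1⊕0⊕0⊕1⊕0⊕0⊕1⊕1⊕0 = 1
Parity bits p1,p2,p4,p8,p16 = 10011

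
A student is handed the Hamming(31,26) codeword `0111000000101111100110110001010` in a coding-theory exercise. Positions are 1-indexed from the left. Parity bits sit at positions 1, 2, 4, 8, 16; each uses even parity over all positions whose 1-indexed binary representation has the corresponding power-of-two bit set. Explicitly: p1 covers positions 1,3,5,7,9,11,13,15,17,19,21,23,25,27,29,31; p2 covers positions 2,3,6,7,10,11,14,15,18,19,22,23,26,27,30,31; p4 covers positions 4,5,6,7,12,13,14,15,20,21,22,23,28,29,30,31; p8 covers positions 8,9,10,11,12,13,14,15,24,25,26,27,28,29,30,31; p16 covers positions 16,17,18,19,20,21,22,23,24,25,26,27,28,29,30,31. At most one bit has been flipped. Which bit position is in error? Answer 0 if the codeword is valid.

15

s1: b1⊕b3⊕b5⊕b7⊕b9⊕b11⊕b13⊕b15⊕b17⊕b19⊕b21⊕b23⊕b25⊕b27⊕b29⊕b31 = 0⊕1⊕0⊕0⊕0⊕1⊕1⊕1⊕1⊕0⊕1⊕1⊕0⊕0⊕0⊕0 = 1
s2: b2⊕b3⊕b6⊕b7⊕b10⊕b11⊕b14⊕b15⊕b18⊕b19⊕b22⊕b23⊕b26⊕b27⊕b30⊕b31 = 1⊕1⊕0⊕0⊕0⊕1⊕1⊕1⊕0⊕0⊕0⊕1⊕0⊕0⊕1⊕0 = 1
s4: b4⊕b5⊕b6⊕b7⊕b12⊕b13⊕b14⊕b15⊕b20⊕b21⊕b22⊕b23⊕b28⊕b29⊕b30⊕b31 = 1⊕0⊕0⊕0⊕0⊕1⊕1⊕1⊕1⊕1⊕0⊕1⊕1⊕0⊕1⊕0 = 1
s8: b8⊕b9⊕b10⊕b11⊕b12⊕b13⊕b14⊕b15⊕b24⊕b25⊕b26⊕b27⊕b28⊕b29⊕b30⊕b31 = 0⊕0⊕0⊕1⊕0⊕1⊕1⊕1⊕1⊕0⊕0⊕0⊕1⊕0⊕1⊕0 = 1
s16: b16⊕b17⊕b18⊕b19⊕b20⊕b21⊕b22⊕b23⊕b24⊕b25⊕b26⊕b27⊕b28⊕b29⊕b30⊕b31 = 1⊕1⊕0⊕0⊕1⊕1⊕0⊕1⊕1⊕0⊕0⊕0⊕1⊕0⊕1⊕0 = 0
Syndrome (s16...s1) = 01111 → position 15.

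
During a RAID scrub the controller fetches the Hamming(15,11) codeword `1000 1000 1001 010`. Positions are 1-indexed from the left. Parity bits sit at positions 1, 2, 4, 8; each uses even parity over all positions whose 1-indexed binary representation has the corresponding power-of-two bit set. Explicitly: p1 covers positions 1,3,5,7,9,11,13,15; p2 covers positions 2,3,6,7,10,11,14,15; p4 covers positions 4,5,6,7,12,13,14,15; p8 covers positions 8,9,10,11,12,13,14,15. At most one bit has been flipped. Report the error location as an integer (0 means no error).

s1: b1⊕b3⊕b5⊕b7⊕b9⊕b11⊕b13⊕b15 = 1⊕0⊕1⊕0⊕1⊕0⊕0⊕0 = 1
s2: b2⊕b3⊕b6⊕b7⊕b10⊕b11⊕b14⊕b15 = 0⊕0⊕0⊕0⊕0⊕0⊕1⊕0 = 1
s4: b4⊕b5⊕b6⊕b7⊕b12⊕b13⊕b14⊕b15 = 0⊕1⊕0⊕0⊕1⊕0⊕1⊕0 = 1
s8: b8⊕b9⊕b10⊕b11⊕b12⊕b13⊕b14⊕b15 = 0⊕1⊕0⊕0⊕1⊕0⊕1⊕0 = 1
Syndrome (s8...s1) = 1111 → position 15.

15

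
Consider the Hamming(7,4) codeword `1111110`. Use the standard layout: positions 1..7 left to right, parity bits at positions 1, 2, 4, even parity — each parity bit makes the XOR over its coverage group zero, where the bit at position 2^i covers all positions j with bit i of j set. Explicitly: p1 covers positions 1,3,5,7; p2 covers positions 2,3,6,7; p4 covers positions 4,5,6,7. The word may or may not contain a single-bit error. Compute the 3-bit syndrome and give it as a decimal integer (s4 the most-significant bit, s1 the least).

s1: b1⊕b3⊕b5⊕b7 = 1⊕1⊕1⊕0 = 1
s2: b2⊕b3⊕b6⊕b7 = 1⊕1⊕1⊕0 = 1
s4: b4⊕b5⊕b6⊕b7 = 1⊕1⊕1⊕0 = 1
Syndrome (s4...s1) = 111 → position 7.

7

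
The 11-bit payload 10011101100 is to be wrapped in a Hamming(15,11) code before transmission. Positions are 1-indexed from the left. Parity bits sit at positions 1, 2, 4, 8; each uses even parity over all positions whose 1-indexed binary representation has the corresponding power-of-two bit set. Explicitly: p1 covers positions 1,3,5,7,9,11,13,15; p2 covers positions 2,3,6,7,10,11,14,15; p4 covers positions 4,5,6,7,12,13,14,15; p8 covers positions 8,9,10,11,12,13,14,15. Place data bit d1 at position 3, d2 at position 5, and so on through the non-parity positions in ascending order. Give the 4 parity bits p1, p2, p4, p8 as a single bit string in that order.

Place data bits at non-power-of-two positions: b3=1, b5=0, b6=0, b7=1, b9=1, b10=1, b11=0, b12=1, b13=1, b14=0, b15=0.
p1 = XOR of data positions {3,5,7,9,11,13,15} = 1⊕0⊕1⊕1⊕0⊕1⊕0 = 0
p2 = XOR of data positions {3,6,7,10,11,14,15} = 1⊕0⊕1⊕1⊕0⊕0⊕0 = 1
p4 = XOR of data positions {5,6,7,12,13,14,15} = 0⊕0⊕1⊕1⊕1⊕0⊕0 = 1
p8 = XOR of data positions {9,10,11,12,13,14,15} = 1⊕1⊕0⊕1⊕1⊕0⊕0 = 0
Parity bits p1,p2,p4,p8 = 0110

0110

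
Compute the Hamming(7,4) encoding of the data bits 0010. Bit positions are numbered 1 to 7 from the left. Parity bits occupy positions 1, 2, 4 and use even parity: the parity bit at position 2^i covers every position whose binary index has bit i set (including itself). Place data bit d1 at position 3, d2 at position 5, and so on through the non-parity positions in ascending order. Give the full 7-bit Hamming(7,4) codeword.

0101010

Place data bits at non-power-of-two positions: b3=0, b5=0, b6=1, b7=0.
p1 = XOR of data positions {3,5,7} = 0⊕0⊕0 = 0
p2 = XOR of data positions {3,6,7} = 0⊕1⊕0 = 1
p4 = XOR of data positions {5,6,7} = 0⊕1⊕0 = 1
Codeword b1..b7 = 0101010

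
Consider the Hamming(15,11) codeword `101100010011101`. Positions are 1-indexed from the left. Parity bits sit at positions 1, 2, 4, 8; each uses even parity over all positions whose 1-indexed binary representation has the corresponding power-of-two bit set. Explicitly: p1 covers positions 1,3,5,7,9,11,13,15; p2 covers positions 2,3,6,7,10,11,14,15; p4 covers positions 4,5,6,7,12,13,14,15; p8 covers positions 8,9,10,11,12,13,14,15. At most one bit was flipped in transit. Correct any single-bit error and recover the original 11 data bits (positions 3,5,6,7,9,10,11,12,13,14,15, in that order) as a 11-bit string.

10000001101

s1: b1⊕b3⊕b5⊕b7⊕b9⊕b11⊕b13⊕b15 = 1⊕1⊕0⊕0⊕0⊕1⊕1⊕1 = 1
s2: b2⊕b3⊕b6⊕b7⊕b10⊕b11⊕b14⊕b15 = 0⊕1⊕0⊕0⊕0⊕1⊕0⊕1 = 1
s4: b4⊕b5⊕b6⊕b7⊕b12⊕b13⊕b14⊕b15 = 1⊕0⊕0⊕0⊕1⊕1⊕0⊕1 = 0
s8: b8⊕b9⊕b10⊕b11⊕b12⊕b13⊕b14⊕b15 = 1⊕0⊕0⊕1⊕1⊕1⊕0⊕1 = 1
Syndrome (s8...s1) = 1011 → position 11.
Flip bit 11: corrected codeword = 101100010001101
Data bits at positions 3,5,6,7,9,10,11,12,13,14,15: 10000001101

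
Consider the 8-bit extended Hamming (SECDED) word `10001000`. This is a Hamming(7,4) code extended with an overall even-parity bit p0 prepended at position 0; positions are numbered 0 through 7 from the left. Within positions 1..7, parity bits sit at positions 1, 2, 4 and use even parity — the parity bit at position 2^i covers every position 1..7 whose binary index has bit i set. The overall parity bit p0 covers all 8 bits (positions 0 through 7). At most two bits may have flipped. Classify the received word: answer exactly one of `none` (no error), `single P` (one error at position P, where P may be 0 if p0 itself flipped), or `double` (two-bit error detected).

double

s1: b1⊕b3⊕b5⊕b7 = 0⊕0⊕0⊕0 = 0
s2: b2⊕b3⊕b6⊕b7 = 0⊕0⊕0⊕0 = 0
s4: b4⊕b5⊕b6⊕b7 = 1⊕0⊕0⊕0 = 1
Syndrome (s4...s1) = 100 → position 4.
Overall parity (XOR of all 8 bits, including p0): 1⊕0⊕0⊕0⊕1⊕0⊕0⊕0 = 0
Overall=0, syndrome position=4 → double-bit error detected (uncorrectable).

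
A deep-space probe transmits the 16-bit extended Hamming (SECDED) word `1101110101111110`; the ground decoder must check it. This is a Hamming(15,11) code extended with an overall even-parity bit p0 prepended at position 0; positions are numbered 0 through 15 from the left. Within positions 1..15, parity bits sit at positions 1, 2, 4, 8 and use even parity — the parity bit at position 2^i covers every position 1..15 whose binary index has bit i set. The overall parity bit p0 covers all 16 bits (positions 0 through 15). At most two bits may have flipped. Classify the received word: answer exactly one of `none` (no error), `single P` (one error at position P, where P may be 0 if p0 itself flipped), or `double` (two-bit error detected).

s1: b1⊕b3⊕b5⊕b7⊕b9⊕b11⊕b13⊕b15 = 1⊕1⊕1⊕1⊕1⊕1⊕1⊕0 = 1
s2: b2⊕b3⊕b6⊕b7⊕b10⊕b11⊕b14⊕b15 = 0⊕1⊕0⊕1⊕1⊕1⊕1⊕0 = 1
s4: b4⊕b5⊕b6⊕b7⊕b12⊕b13⊕b14⊕b15 = 1⊕1⊕0⊕1⊕1⊕1⊕1⊕0 = 0
s8: b8⊕b9⊕b10⊕b11⊕b12⊕b13⊕b14⊕b15 = 0⊕1⊕1⊕1⊕1⊕1⊕1⊕0 = 0
Syndrome (s8...s1) = 0011 → position 3.
Overall parity (XOR of all 16 bits, including p0): 1⊕1⊕0⊕1⊕1⊕1⊕0⊕1⊕0⊕1⊕1⊕1⊕1⊕1⊕1⊕0 = 0
Overall=0, syndrome position=3 → double-bit error detected (uncorrectable).

double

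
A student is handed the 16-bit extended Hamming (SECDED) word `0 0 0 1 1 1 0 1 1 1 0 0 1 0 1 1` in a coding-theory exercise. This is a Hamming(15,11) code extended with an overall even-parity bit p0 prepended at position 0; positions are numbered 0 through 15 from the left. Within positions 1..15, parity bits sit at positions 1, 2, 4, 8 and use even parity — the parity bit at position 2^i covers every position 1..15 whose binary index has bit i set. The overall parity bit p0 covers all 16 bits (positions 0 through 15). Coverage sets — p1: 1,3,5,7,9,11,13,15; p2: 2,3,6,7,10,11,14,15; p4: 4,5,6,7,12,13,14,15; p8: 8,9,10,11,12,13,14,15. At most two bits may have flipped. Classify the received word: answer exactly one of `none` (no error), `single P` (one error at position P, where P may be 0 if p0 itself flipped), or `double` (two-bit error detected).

s1: b1⊕b3⊕b5⊕b7⊕b9⊕b11⊕b13⊕b15 = 0⊕1⊕1⊕1⊕1⊕0⊕0⊕1 = 1
s2: b2⊕b3⊕b6⊕b7⊕b10⊕b11⊕b14⊕b15 = 0⊕1⊕0⊕1⊕0⊕0⊕1⊕1 = 0
s4: b4⊕b5⊕b6⊕b7⊕b12⊕b13⊕b14⊕b15 = 1⊕1⊕0⊕1⊕1⊕0⊕1⊕1 = 0
s8: b8⊕b9⊕b10⊕b11⊕b12⊕b13⊕b14⊕b15 = 1⊕1⊕0⊕0⊕1⊕0⊕1⊕1 = 1
Syndrome (s8...s1) = 1001 → position 9.
Overall parity (XOR of all 16 bits, including p0): 0⊕0⊕0⊕1⊕1⊕1⊕0⊕1⊕1⊕1⊕0⊕0⊕1⊕0⊕1⊕1 = 1
Overall=1, syndrome position=9 → single-bit error at position 9.

single 9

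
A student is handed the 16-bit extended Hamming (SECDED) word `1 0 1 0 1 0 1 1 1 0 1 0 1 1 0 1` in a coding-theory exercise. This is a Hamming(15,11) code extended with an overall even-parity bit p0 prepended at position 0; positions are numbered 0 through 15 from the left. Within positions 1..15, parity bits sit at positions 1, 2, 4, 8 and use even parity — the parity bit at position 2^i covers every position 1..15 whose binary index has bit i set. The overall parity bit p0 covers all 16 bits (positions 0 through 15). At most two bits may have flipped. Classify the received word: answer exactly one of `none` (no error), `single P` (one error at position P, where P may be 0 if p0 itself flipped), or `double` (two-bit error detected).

s1: b1⊕b3⊕b5⊕b7⊕b9⊕b11⊕b13⊕b15 = 0⊕0⊕0⊕1⊕0⊕0⊕1⊕1 = 1
s2: b2⊕b3⊕b6⊕b7⊕b10⊕b11⊕b14⊕b15 = 1⊕0⊕1⊕1⊕1⊕0⊕0⊕1 = 1
s4: b4⊕b5⊕b6⊕b7⊕b12⊕b13⊕b14⊕b15 = 1⊕0⊕1⊕1⊕1⊕1⊕0⊕1 = 0
s8: b8⊕b9⊕b10⊕b11⊕b12⊕b13⊕b14⊕b15 = 1⊕0⊕1⊕0⊕1⊕1⊕0⊕1 = 1
Syndrome (s8...s1) = 1011 → position 11.
Overall parity (XOR of all 16 bits, including p0): 1⊕0⊕1⊕0⊕1⊕0⊕1⊕1⊕1⊕0⊕1⊕0⊕1⊕1⊕0⊕1 = 0
Overall=0, syndrome position=11 → double-bit error detected (uncorrectable).

double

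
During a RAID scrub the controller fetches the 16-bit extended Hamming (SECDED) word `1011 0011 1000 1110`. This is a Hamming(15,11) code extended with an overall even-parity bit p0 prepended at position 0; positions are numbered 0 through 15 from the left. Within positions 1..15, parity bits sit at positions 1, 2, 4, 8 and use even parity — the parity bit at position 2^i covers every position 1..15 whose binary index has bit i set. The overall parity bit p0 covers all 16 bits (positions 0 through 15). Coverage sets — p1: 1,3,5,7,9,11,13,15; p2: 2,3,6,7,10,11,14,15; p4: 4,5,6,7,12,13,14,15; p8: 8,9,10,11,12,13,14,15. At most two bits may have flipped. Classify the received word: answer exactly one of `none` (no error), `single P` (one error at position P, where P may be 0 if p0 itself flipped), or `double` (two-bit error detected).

s1: b1⊕b3⊕b5⊕b7⊕b9⊕b11⊕b13⊕b15 = 0⊕1⊕0⊕1⊕0⊕0⊕1⊕0 = 1
s2: b2⊕b3⊕b6⊕b7⊕b10⊕b11⊕b14⊕b15 = 1⊕1⊕1⊕1⊕0⊕0⊕1⊕0 = 1
s4: b4⊕b5⊕b6⊕b7⊕b12⊕b13⊕b14⊕b15 = 0⊕0⊕1⊕1⊕1⊕1⊕1⊕0 = 1
s8: b8⊕b9⊕b10⊕b11⊕b12⊕b13⊕b14⊕b15 = 1⊕0⊕0⊕0⊕1⊕1⊕1⊕0 = 0
Syndrome (s8...s1) = 0111 → position 7.
Overall parity (XOR of all 16 bits, including p0): 1⊕0⊕1⊕1⊕0⊕0⊕1⊕1⊕1⊕0⊕0⊕0⊕1⊕1⊕1⊕0 = 1
Overall=1, syndrome position=7 → single-bit error at position 7.

single 7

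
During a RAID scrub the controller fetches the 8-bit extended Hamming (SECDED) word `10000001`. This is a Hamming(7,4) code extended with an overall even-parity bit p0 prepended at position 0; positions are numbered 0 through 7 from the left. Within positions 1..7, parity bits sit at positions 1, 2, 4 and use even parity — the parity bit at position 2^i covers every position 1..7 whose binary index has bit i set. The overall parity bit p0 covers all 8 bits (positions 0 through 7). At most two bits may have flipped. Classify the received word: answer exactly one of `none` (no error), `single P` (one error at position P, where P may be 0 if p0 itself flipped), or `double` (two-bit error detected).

double

s1: b1⊕b3⊕b5⊕b7 = 0⊕0⊕0⊕1 = 1
s2: b2⊕b3⊕b6⊕b7 = 0⊕0⊕0⊕1 = 1
s4: b4⊕b5⊕b6⊕b7 = 0⊕0⊕0⊕1 = 1
Syndrome (s4...s1) = 111 → position 7.
Overall parity (XOR of all 8 bits, including p0): 1⊕0⊕0⊕0⊕0⊕0⊕0⊕1 = 0
Overall=0, syndrome position=7 → double-bit error detected (uncorrectable).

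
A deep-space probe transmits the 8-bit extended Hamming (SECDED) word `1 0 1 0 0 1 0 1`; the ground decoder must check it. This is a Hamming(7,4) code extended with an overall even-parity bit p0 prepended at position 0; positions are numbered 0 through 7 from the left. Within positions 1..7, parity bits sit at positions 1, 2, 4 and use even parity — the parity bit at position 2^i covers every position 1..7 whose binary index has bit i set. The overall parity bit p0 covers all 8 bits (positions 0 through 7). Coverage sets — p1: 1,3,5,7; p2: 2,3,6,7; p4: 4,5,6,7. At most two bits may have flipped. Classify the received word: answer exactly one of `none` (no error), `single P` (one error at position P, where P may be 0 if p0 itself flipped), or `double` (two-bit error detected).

s1: b1⊕b3⊕b5⊕b7 = 0⊕0⊕1⊕1 = 0
s2: b2⊕b3⊕b6⊕b7 = 1⊕0⊕0⊕1 = 0
s4: b4⊕b5⊕b6⊕b7 = 0⊕1⊕0⊕1 = 0
Syndrome (s4...s1) = 000 → position 0 (no error).
Overall parity (XOR of all 8 bits, including p0): 1⊕0⊕1⊕0⊕0⊕1⊕0⊕1 = 0
Overall=0, syndrome position=0 → no error.

none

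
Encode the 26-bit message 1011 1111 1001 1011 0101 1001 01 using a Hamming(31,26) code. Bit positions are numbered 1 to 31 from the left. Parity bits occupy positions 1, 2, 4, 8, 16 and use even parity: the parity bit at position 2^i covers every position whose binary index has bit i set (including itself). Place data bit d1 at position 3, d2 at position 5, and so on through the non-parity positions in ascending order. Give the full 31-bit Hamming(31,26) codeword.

Place data bits at non-power-of-two positions: b3=1, b5=0, b6=1, b7=1, b9=1, b10=1, b11=1, b12=1, b13=1, b14=0, b15=0, b17=1, b18=1, b19=0, b20=1, b21=1, b22=0, b23=1, b24=0, b25=1, b26=1, b27=0, b28=0, b29=1, b30=0, b31=1.
p1 = XOR of data positions {3,5,7,9,11,13,15,17,19,21,23,25,27,29,31} = 1⊕0⊕1⊕1⊕1⊕1⊕0⊕1⊕0⊕1⊕1⊕1⊕0⊕1⊕1 = 1
p2 = XOR of data positions {3,6,7,10,11,14,15,18,19,22,23,26,27,30,31} = 1⊕1⊕1⊕1⊕1⊕0⊕0⊕1⊕0⊕0⊕1⊕1⊕0⊕0⊕1 = 1
p4 = XOR of data positions {5,6,7,12,13,14,15,20,21,22,23,28,29,30,31} = 0⊕1⊕1⊕1⊕1⊕0⊕0⊕1⊕1⊕0⊕1⊕0⊕1⊕0⊕1 = 1
p8 = XOR of data positions {9,10,11,12,13,14,15,24,25,26,27,28,29,30,31} = 1⊕1⊕1⊕1⊕1⊕0⊕0⊕0⊕1⊕1⊕0⊕0⊕1⊕0⊕1 = 1
p16 = XOR of data positions {17,18,19,20,21,22,23,24,25,26,27,28,29,30,31} = 1⊕1⊕0⊕1⊕1⊕0⊕1⊕0⊕1⊕1⊕0⊕0⊕1⊕0⊕1 = 1
Codeword b1..b31 = 1111011111111001110110101100101

1111011111111001110110101100101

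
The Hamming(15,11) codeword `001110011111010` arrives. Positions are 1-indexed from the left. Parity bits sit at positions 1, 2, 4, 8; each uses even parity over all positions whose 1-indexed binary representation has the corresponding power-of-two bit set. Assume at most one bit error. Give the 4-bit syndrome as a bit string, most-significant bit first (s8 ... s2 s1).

0000

s1: b1⊕b3⊕b5⊕b7⊕b9⊕b11⊕b13⊕b15 = 0⊕1⊕1⊕0⊕1⊕1⊕0⊕0 = 0
s2: b2⊕b3⊕b6⊕b7⊕b10⊕b11⊕b14⊕b15 = 0⊕1⊕0⊕0⊕1⊕1⊕1⊕0 = 0
s4: b4⊕b5⊕b6⊕b7⊕b12⊕b13⊕b14⊕b15 = 1⊕1⊕0⊕0⊕1⊕0⊕1⊕0 = 0
s8: b8⊕b9⊕b10⊕b11⊕b12⊕b13⊕b14⊕b15 = 1⊕1⊕1⊕1⊕1⊕0⊕1⊕0 = 0
Syndrome (s8...s1) = 0000 → position 0 (no error).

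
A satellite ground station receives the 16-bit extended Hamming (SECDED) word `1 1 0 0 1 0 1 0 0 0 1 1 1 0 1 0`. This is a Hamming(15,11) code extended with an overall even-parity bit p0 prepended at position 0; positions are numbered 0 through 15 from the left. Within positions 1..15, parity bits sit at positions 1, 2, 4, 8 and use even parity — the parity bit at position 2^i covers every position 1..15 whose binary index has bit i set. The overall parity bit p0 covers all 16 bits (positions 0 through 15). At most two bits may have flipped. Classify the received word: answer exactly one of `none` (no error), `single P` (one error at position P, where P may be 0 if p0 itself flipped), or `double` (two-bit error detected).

none

s1: b1⊕b3⊕b5⊕b7⊕b9⊕b11⊕b13⊕b15 = 1⊕0⊕0⊕0⊕0⊕1⊕0⊕0 = 0
s2: b2⊕b3⊕b6⊕b7⊕b10⊕b11⊕b14⊕b15 = 0⊕0⊕1⊕0⊕1⊕1⊕1⊕0 = 0
s4: b4⊕b5⊕b6⊕b7⊕b12⊕b13⊕b14⊕b15 = 1⊕0⊕1⊕0⊕1⊕0⊕1⊕0 = 0
s8: b8⊕b9⊕b10⊕b11⊕b12⊕b13⊕b14⊕b15 = 0⊕0⊕1⊕1⊕1⊕0⊕1⊕0 = 0
Syndrome (s8...s1) = 0000 → position 0 (no error).
Overall parity (XOR of all 16 bits, including p0): 1⊕1⊕0⊕0⊕1⊕0⊕1⊕0⊕0⊕0⊕1⊕1⊕1⊕0⊕1⊕0 = 0
Overall=0, syndrome position=0 → no error.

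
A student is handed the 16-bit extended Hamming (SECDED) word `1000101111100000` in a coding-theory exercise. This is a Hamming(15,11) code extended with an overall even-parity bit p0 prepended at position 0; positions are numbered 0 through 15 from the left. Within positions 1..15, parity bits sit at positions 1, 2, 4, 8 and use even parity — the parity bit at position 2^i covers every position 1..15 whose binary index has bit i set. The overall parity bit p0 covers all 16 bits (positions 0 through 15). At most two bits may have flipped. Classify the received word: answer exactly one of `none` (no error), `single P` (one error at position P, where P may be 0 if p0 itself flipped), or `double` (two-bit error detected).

s1: b1⊕b3⊕b5⊕b7⊕b9⊕b11⊕b13⊕b15 = 0⊕0⊕0⊕1⊕1⊕0⊕0⊕0 = 0
s2: b2⊕b3⊕b6⊕b7⊕b10⊕b11⊕b14⊕b15 = 0⊕0⊕1⊕1⊕1⊕0⊕0⊕0 = 1
s4: b4⊕b5⊕b6⊕b7⊕b12⊕b13⊕b14⊕b15 = 1⊕0⊕1⊕1⊕0⊕0⊕0⊕0 = 1
s8: b8⊕b9⊕b10⊕b11⊕b12⊕b13⊕b14⊕b15 = 1⊕1⊕1⊕0⊕0⊕0⊕0⊕0 = 1
Syndrome (s8...s1) = 1110 → position 14.
Overall parity (XOR of all 16 bits, including p0): 1⊕0⊕0⊕0⊕1⊕0⊕1⊕1⊕1⊕1⊕1⊕0⊕0⊕0⊕0⊕0 = 1
Overall=1, syndrome position=14 → single-bit error at position 14.

single 14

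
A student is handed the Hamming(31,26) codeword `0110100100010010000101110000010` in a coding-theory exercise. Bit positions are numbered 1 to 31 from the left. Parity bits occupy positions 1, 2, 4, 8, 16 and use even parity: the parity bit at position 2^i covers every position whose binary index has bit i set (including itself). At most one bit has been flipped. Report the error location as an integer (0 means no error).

28

s1: b1⊕b3⊕b5⊕b7⊕b9⊕b11⊕b13⊕b15⊕b17⊕b19⊕b21⊕b23⊕b25⊕b27⊕b29⊕b31 = 0⊕1⊕1⊕0⊕0⊕0⊕0⊕1⊕0⊕0⊕0⊕1⊕0⊕0⊕0⊕0 = 0
s2: b2⊕b3⊕b6⊕b7⊕b10⊕b11⊕b14⊕b15⊕b18⊕b19⊕b22⊕b23⊕b26⊕b27⊕b30⊕b31 = 1⊕1⊕0⊕0⊕0⊕0⊕0⊕1⊕0⊕0⊕1⊕1⊕0⊕0⊕1⊕0 = 0
s4: b4⊕b5⊕b6⊕b7⊕b12⊕b13⊕b14⊕b15⊕b20⊕b21⊕b22⊕b23⊕b28⊕b29⊕b30⊕b31 = 0⊕1⊕0⊕0⊕1⊕0⊕0⊕1⊕1⊕0⊕1⊕1⊕0⊕0⊕1⊕0 = 1
s8: b8⊕b9⊕b10⊕b11⊕b12⊕b13⊕b14⊕b15⊕b24⊕b25⊕b26⊕b27⊕b28⊕b29⊕b30⊕b31 = 1⊕0⊕0⊕0⊕1⊕0⊕0⊕1⊕1⊕0⊕0⊕0⊕0⊕0⊕1⊕0 = 1
s16: b16⊕b17⊕b18⊕b19⊕b20⊕b21⊕b22⊕b23⊕b24⊕b25⊕b26⊕b27⊕b28⊕b29⊕b30⊕b31 = 0⊕0⊕0⊕0⊕1⊕0⊕1⊕1⊕1⊕0⊕0⊕0⊕0⊕0⊕1⊕0 = 1
Syndrome (s16...s1) = 11100 → position 28.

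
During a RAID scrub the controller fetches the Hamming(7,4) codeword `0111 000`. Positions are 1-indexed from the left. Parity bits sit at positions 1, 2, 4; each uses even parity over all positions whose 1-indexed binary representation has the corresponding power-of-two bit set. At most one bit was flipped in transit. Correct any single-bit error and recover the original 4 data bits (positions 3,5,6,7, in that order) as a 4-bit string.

1100

s1: b1⊕b3⊕b5⊕b7 = 0⊕1⊕0⊕0 = 1
s2: b2⊕b3⊕b6⊕b7 = 1⊕1⊕0⊕0 = 0
s4: b4⊕b5⊕b6⊕b7 = 1⊕0⊕0⊕0 = 1
Syndrome (s4...s1) = 101 → position 5.
Flip bit 5: corrected codeword = 0111100
Data bits at positions 3,5,6,7: 1100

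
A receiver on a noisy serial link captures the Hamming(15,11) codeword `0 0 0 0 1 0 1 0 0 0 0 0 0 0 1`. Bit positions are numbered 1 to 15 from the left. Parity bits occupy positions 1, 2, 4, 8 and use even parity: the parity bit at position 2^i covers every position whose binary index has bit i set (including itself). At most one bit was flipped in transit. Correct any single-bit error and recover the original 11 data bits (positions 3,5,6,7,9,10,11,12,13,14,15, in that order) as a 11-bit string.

s1: b1⊕b3⊕b5⊕b7⊕b9⊕b11⊕b13⊕b15 = 0⊕0⊕1⊕1⊕0⊕0⊕0⊕1 = 1
s2: b2⊕b3⊕b6⊕b7⊕b10⊕b11⊕b14⊕b15 = 0⊕0⊕0⊕1⊕0⊕0⊕0⊕1 = 0
s4: b4⊕b5⊕b6⊕b7⊕b12⊕b13⊕b14⊕b15 = 0⊕1⊕0⊕1⊕0⊕0⊕0⊕1 = 1
s8: b8⊕b9⊕b10⊕b11⊕b12⊕b13⊕b14⊕b15 = 0⊕0⊕0⊕0⊕0⊕0⊕0⊕1 = 1
Syndrome (s8...s1) = 1101 → position 13.
Flip bit 13: corrected codeword = 000010100000101
Data bits at positions 3,5,6,7,9,10,11,12,13,14,15: 01010000101

01010000101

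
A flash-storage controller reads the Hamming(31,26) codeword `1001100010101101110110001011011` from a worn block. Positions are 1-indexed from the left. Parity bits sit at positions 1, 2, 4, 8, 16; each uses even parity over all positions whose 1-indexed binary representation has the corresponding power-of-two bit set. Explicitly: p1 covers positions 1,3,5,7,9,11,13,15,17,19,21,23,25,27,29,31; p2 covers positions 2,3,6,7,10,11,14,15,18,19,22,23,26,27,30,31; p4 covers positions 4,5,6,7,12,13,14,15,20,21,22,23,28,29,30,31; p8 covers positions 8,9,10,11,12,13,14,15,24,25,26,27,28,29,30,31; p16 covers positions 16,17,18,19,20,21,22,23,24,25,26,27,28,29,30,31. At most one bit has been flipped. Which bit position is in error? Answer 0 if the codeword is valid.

12

s1: b1⊕b3⊕b5⊕b7⊕b9⊕b11⊕b13⊕b15⊕b17⊕b19⊕b21⊕b23⊕b25⊕b27⊕b29⊕b31 = 1⊕0⊕1⊕0⊕1⊕1⊕1⊕0⊕1⊕0⊕1⊕0⊕1⊕1⊕0⊕1 = 0
s2: b2⊕b3⊕b6⊕b7⊕b10⊕b11⊕b14⊕b15⊕b18⊕b19⊕b22⊕b23⊕b26⊕b27⊕b30⊕b31 = 0⊕0⊕0⊕0⊕0⊕1⊕1⊕0⊕1⊕0⊕0⊕0⊕0⊕1⊕1⊕1 = 0
s4: b4⊕b5⊕b6⊕b7⊕b12⊕b13⊕b14⊕b15⊕b20⊕b21⊕b22⊕b23⊕b28⊕b29⊕b30⊕b31 = 1⊕1⊕0⊕0⊕0⊕1⊕1⊕0⊕1⊕1⊕0⊕0⊕1⊕0⊕1⊕1 = 1
s8: b8⊕b9⊕b10⊕b11⊕b12⊕b13⊕b14⊕b15⊕b24⊕b25⊕b26⊕b27⊕b28⊕b29⊕b30⊕b31 = 0⊕1⊕0⊕1⊕0⊕1⊕1⊕0⊕0⊕1⊕0⊕1⊕1⊕0⊕1⊕1 = 1
s16: b16⊕b17⊕b18⊕b19⊕b20⊕b21⊕b22⊕b23⊕b24⊕b25⊕b26⊕b27⊕b28⊕b29⊕b30⊕b31 = 1⊕1⊕1⊕0⊕1⊕1⊕0⊕0⊕0⊕1⊕0⊕1⊕1⊕0⊕1⊕1 = 0
Syndrome (s16...s1) = 01100 → position 12.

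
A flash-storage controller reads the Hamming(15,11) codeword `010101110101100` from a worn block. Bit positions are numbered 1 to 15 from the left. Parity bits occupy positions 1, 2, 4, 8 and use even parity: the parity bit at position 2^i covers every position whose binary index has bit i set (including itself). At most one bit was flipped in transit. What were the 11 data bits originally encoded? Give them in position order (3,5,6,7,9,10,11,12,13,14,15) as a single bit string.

s1: b1⊕b3⊕b5⊕b7⊕b9⊕b11⊕b13⊕b15 = 0⊕0⊕0⊕1⊕0⊕0⊕1⊕0 = 0
s2: b2⊕b3⊕b6⊕b7⊕b10⊕b11⊕b14⊕b15 = 1⊕0⊕1⊕1⊕1⊕0⊕0⊕0 = 0
s4: b4⊕b5⊕b6⊕b7⊕b12⊕b13⊕b14⊕b15 = 1⊕0⊕1⊕1⊕1⊕1⊕0⊕0 = 1
s8: b8⊕b9⊕b10⊕b11⊕b12⊕b13⊕b14⊕b15 = 1⊕0⊕1⊕0⊕1⊕1⊕0⊕0 = 0
Syndrome (s8...s1) = 0100 → position 4.
Flip bit 4: corrected codeword = 010001110101100
Data bits at positions 3,5,6,7,9,10,11,12,13,14,15: 00110101100

00110101100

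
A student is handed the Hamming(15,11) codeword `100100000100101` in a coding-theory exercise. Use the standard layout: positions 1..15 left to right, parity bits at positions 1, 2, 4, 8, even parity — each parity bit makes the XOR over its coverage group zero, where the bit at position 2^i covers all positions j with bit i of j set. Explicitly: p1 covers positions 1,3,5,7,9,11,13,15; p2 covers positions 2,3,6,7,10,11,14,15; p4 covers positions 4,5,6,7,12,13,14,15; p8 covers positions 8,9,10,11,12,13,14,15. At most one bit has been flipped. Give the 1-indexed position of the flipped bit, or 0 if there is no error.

s1: b1⊕b3⊕b5⊕b7⊕b9⊕b11⊕b13⊕b15 = 1⊕0⊕0⊕0⊕0⊕0⊕1⊕1 = 1
s2: b2⊕b3⊕b6⊕b7⊕b10⊕b11⊕b14⊕b15 = 0⊕0⊕0⊕0⊕1⊕0⊕0⊕1 = 0
s4: b4⊕b5⊕b6⊕b7⊕b12⊕b13⊕b14⊕b15 = 1⊕0⊕0⊕0⊕0⊕1⊕0⊕1 = 1
s8: b8⊕b9⊕b10⊕b11⊕b12⊕b13⊕b14⊕b15 = 0⊕0⊕1⊕0⊕0⊕1⊕0⊕1 = 1
Syndrome (s8...s1) = 1101 → position 13.

13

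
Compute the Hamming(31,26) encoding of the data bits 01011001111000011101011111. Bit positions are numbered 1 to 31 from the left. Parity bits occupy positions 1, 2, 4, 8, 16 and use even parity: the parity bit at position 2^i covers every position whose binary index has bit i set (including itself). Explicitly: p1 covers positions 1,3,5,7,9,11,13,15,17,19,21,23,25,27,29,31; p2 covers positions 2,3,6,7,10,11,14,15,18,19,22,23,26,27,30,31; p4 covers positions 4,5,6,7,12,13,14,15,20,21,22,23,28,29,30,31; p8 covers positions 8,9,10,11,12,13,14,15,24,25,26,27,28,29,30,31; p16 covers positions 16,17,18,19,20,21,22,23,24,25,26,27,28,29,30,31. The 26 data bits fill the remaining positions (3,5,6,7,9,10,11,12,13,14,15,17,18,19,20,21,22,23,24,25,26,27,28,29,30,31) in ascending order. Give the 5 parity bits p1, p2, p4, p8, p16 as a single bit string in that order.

Place data bits at non-power-of-two positions: b3=0, b5=1, b6=0, b7=1, b9=1, b10=0, b11=0, b12=1, b13=1, b14=1, b15=1, b17=0, b18=0, b19=0, b20=0, b21=1, b22=1, b23=1, b24=0, b25=1, b26=0, b27=1, b28=1, b29=1, b30=1, b31=1.
p1 = XOR of data positions {3,5,7,9,11,13,15,17,19,21,23,25,27,29,31} = 0⊕1⊕1⊕1⊕0⊕1⊕1⊕0⊕0⊕1⊕1⊕1⊕1⊕1⊕1 = 1
p2 = XOR of data positions {3,6,7,10,11,14,15,18,19,22,23,26,27,30,31} = 0⊕0⊕1⊕0⊕0⊕1⊕1⊕0⊕0⊕1⊕1⊕0⊕1⊕1⊕1 = 0
p4 = XOR of data positions {5,6,7,12,13,14,15,20,21,22,23,28,29,30,31} = 1⊕0⊕1⊕1⊕1⊕1⊕1⊕0⊕1⊕1⊕1⊕1⊕1⊕1⊕1 = 1
p8 = XOR of data positions {9,10,11,12,13,14,15,24,25,26,27,28,29,30,31} = 1⊕0⊕0⊕1⊕1⊕1⊕1⊕0⊕1⊕0⊕1⊕1⊕1⊕1⊕1 = 1
p16 = XOR of data positions {17,18,19,20,21,22,23,24,25,26,27,28,29,30,31} = 0⊕0⊕0⊕0⊕1⊕1⊕1⊕0⊕1⊕0⊕1⊕1⊕1⊕1⊕1 = 1
Parity bits p1,p2,p4,p8,p16 = 10111

10111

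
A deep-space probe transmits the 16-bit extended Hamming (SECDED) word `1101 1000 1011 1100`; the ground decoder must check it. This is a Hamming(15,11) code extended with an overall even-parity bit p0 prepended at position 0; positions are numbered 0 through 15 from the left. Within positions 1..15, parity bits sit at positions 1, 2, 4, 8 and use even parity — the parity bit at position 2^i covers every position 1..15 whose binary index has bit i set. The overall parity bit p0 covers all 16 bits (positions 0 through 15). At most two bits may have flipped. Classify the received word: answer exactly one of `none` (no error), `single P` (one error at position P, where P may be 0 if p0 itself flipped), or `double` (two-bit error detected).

single 14

s1: b1⊕b3⊕b5⊕b7⊕b9⊕b11⊕b13⊕b15 = 1⊕1⊕0⊕0⊕0⊕1⊕1⊕0 = 0
s2: b2⊕b3⊕b6⊕b7⊕b10⊕b11⊕b14⊕b15 = 0⊕1⊕0⊕0⊕1⊕1⊕0⊕0 = 1
s4: b4⊕b5⊕b6⊕b7⊕b12⊕b13⊕b14⊕b15 = 1⊕0⊕0⊕0⊕1⊕1⊕0⊕0 = 1
s8: b8⊕b9⊕b10⊕b11⊕b12⊕b13⊕b14⊕b15 = 1⊕0⊕1⊕1⊕1⊕1⊕0⊕0 = 1
Syndrome (s8...s1) = 1110 → position 14.
Overall parity (XOR of all 16 bits, including p0): 1⊕1⊕0⊕1⊕1⊕0⊕0⊕0⊕1⊕0⊕1⊕1⊕1⊕1⊕0⊕0 = 1
Overall=1, syndrome position=14 → single-bit error at position 14.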